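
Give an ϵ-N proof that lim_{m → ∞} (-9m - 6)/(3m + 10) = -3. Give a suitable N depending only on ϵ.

N = 8/ϵ

Let ϵ > 0. For m ≥ 1, |(-9m - 6)/(3m + 10) + 3| = |72|/(3(3m + 10)) = 72/(3(3m + 10)).
Since 3m + 10 ≥ 3m for m ≥ 1, this is ≤ 72/(3·3m) = 8/m.
So |(-9m - 6)/(3m + 10) + 3| < ϵ whenever m > 8/ϵ.
Take N = 8/ϵ. If m > N then |(-9m - 6)/(3m + 10) + 3| ≤ 8/m < ϵ.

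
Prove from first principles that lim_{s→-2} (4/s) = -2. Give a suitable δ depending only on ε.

Fix ε > 0. We seek δ > 0 such that 0 < |s + 2| < δ implies |4/s + 2| < ε.
|4/s + 2| = 4·|-2 − s|/(2·|s|) = 4|s + 2|/(2|s|).
Restrict δ ≤ 1. Then |s + 2| < 1 gives |s| > 1, so 2|s| > 2.
Then |4/s + 2| < 4|s + 2|/2, which is < ε when |s + 2| < (1/2)ε.
Take δ = min(1, (1/2)ε). Then 0 < |s + 2| < δ gives both |s + 2| < 1 and |s + 2| < (1/2)ε, so |4/s + 2| < ε.

δ = min(1, (1/2)ε)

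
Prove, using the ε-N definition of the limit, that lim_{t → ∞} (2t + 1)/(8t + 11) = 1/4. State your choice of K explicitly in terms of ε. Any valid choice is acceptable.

K = (7/32)/ε

Let ε > 0. We seek K > 0 such that t > K implies |(2t + 1)/(8t + 11) − (1/4)| < ε.
(2t + 1)/(8t + 11) − (1/4) = (8(2t + 1) − 2(8t + 11)) / (8(8t + 11)) = -14/(8(8t + 11)).
For t > 0 we have 8t + 11 > 8t, so |(2t + 1)/(8t + 11) − (1/4)| = 14/(8(8t + 11)) < 14/(8·8t) = (7/32)/t.
Thus |(2t + 1)/(8t + 11) − (1/4)| < ε whenever t > (7/32)/ε.
Take K = (7/32)/ε. If t > K then |(2t + 1)/(8t + 11) − (1/4)| < (7/32)/t < ε.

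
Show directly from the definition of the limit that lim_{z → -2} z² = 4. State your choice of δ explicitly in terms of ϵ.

δ = min(1, ϵ/5)

Let ϵ > 0 be given. We seek δ > 0 with 0 < |z + 2| < δ ⇒ |z² − 4| < ϵ.
Factor: z² − 4 = (z + 2)(z - 2), so |z² − 4| = |z + 2|·|z - 2|.
Impose δ ≤ 1 so that |z| < 3; then |z - 2| ≤ 5.
Hence |z² − 4| ≤ 5|z + 2|, which is < ϵ once |z + 2| < ϵ/5.
Take δ = min(1, ϵ/5). If 0 < |z + 2| < δ then both bounds hold and |z² − 4| ≤ 5|z + 2| < 5·(ϵ/5) = ϵ.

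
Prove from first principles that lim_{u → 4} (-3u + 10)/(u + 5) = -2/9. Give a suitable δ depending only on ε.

δ = min(9/2, (81/50)ε)

Suppose ε > 0. We want δ > 0 with 0 < |u − 4| < δ ⇒ |(-3u + 10)/(u + 5) + 2/9| < ε.
Combining over a common denominator, (-3u + 10)/(u + 5) + 2/9 = [(-3u + 10)·9 − (-2)·(u + 5)] / [9·(u + 5)] = -25(u − 4) / (9(u + 5)).
So |(-3u + 10)/(u + 5) + 2/9| = 25|u − 4| / (9·|u + 5|).
Restrict δ ≤ 9/2. Then |u − 4| < 9/2 gives |u + 5| = |(u − 4) + 9| ≥ 9 − 9/2 = 9/2.
Hence |(-3u + 10)/(u + 5) + 2/9| < 25|u − 4|/(9·(9/2)) = (50/81)|u − 4|, which is < ε once |u − 4| < (81/50)ε.
Take δ = min(9/2, (81/50)ε). Then 0 < |u − 4| < δ forces both bounds, so |(-3u + 10)/(u + 5) + 2/9| < ε.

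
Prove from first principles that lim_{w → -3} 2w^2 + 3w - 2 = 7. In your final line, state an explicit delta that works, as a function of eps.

delta = min(1, eps/11)

Let eps > 0 be given. We want delta > 0 such that 0 < |w + 3| < delta implies |(2w^2 + 3w - 2) − 7| < eps.
(2w^2 + 3w - 2) − 7 = 2w^2 + 3w - 9 = (w + 3)(2w - 3).
So |(2w^2 + 3w - 2) − 7| = |w + 3|·|2w - 3|.
Require delta ≤ 1. Then |w + 3| < 1 gives |w| < 4, and by the triangle inequality |2w - 3| ≤ 2·4 + 3 = 11.
Hence |(2w^2 + 3w - 2) − 7| ≤ 11|w + 3| < eps provided |w + 3| < eps/11.
Choosing delta = min(1, eps/11) ensures both conditions, hence |(2w^2 + 3w - 2) − 7| < eps.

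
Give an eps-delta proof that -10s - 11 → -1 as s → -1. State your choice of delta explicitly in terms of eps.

delta = eps/10

Fix eps > 0. We need delta > 0 so that 0 < |s + 1| < delta implies |(-10s - 11) + 1| < eps.
|(-10s - 11) + 1| = |-10s - 10| = 10|s + 1|.
So 10|s + 1| < eps exactly when |s + 1| < eps/10.
Choosing delta = eps/10 gives |(-10s - 11) + 1| = 10|s + 1| < eps whenever |s + 1| < delta.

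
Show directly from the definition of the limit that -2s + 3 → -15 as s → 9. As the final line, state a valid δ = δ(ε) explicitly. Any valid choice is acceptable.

Let ε > 0. We need δ > 0 so that 0 < |s − 9| < δ implies |(-2s + 3) + 15| < ε.
|(-2s + 3) + 15| = |-2s + 18| = 2|s − 9|.
Thus it suffices that |s − 9| < ε/2.
Take δ = ε/2. If 0 < |s − 9| < δ then |(-2s + 3) + 15| = 2|s − 9| < 2·(ε/2) = ε.

δ = ε/2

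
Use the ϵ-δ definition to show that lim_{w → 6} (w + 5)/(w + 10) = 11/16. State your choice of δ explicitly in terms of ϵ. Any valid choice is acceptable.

δ = min(8, (128/5)ϵ)

Let ϵ > 0. We want δ > 0 with 0 < |w − 6| < δ ⇒ |(w + 5)/(w + 10) − (11/16)| < ϵ.
Combining over a common denominator, (w + 5)/(w + 10) − (11/16) = [(w + 5)·16 − 11·(w + 10)] / [16·(w + 10)] = 5(w − 6) / (16(w + 10)).
So |(w + 5)/(w + 10) − (11/16)| = 5|w − 6| / (16·|w + 10|).
Restrict δ ≤ 8. Then |w − 6| < 8 gives |w + 10| = |(w − 6) + 16| ≥ 16 − 8 = 8.
Hence |(w + 5)/(w + 10) − (11/16)| < 5|w − 6|/(16·8) = (5/128)|w − 6|, which is < ϵ once |w − 6| < (128/5)ϵ.
Take δ = min(8, (128/5)ϵ). Then 0 < |w − 6| < δ forces both bounds, so |(w + 5)/(w + 10) − (11/16)| < ϵ.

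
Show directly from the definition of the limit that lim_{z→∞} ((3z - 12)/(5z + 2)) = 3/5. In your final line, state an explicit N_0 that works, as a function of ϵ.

N_0 = (66/25)/ϵ

Suppose ϵ > 0. We seek N_0 > 0 such that z > N_0 implies |(3z - 12)/(5z + 2) − (3/5)| < ϵ.
(3z - 12)/(5z + 2) − (3/5) = (5(3z - 12) − 3(5z + 2)) / (5(5z + 2)) = -66/(5(5z + 2)).
For z > 0 we have 5z + 2 > 5z, so |(3z - 12)/(5z + 2) − (3/5)| = 66/(5(5z + 2)) < 66/(5·5z) = (66/25)/z.
Thus |(3z - 12)/(5z + 2) − (3/5)| < ϵ whenever z > (66/25)/ϵ.
Take N_0 = (66/25)/ϵ. If z > N_0 then |(3z - 12)/(5z + 2) − (3/5)| < (66/25)/z < ϵ.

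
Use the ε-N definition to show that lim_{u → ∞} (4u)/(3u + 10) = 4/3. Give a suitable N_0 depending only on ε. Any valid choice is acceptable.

N_0 = (40/9)/ε

Let ε > 0 be given. We seek N_0 > 0 such that u > N_0 implies |(4u)/(3u + 10) − (4/3)| < ε.
(4u)/(3u + 10) − (4/3) = (3(4u) − 4(3u + 10)) / (3(3u + 10)) = -40/(3(3u + 10)).
For u > 0 we have 3u + 10 > 3u, so |(4u)/(3u + 10) − (4/3)| = 40/(3(3u + 10)) < 40/(3·3u) = (40/9)/u.
Thus |(4u)/(3u + 10) − (4/3)| < ε whenever u > (40/9)/ε.
Take N_0 = (40/9)/ε. If u > N_0 then |(4u)/(3u + 10) − (4/3)| < (40/9)/u < ε.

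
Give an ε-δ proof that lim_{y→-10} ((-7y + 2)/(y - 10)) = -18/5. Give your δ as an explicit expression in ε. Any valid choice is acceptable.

δ = min(10, (50/17)ε)

Suppose ε > 0. We want δ > 0 with 0 < |y + 10| < δ ⇒ |(-7y + 2)/(y - 10) + 18/5| < ε.
Combining over a common denominator, (-7y + 2)/(y - 10) + 18/5 = [(-7y + 2)·(-20) − 72·(y - 10)] / [(-20)·(y - 10)] = 68(y + 10) / ((-20)(y - 10)).
So |(-7y + 2)/(y - 10) + 18/5| = 68|y + 10| / (20·|y − 10|).
Restrict δ ≤ 10. Then |y + 10| < 10 gives |y − 10| = |(y + 10) + (-20)| ≥ 20 − 10 = 10.
Hence |(-7y + 2)/(y - 10) + 18/5| < 68|y + 10|/(20·10) = (17/50)|y + 10|, which is < ε once |y + 10| < (50/17)ε.
Take δ = min(10, (50/17)ε). Then 0 < |y + 10| < δ forces both bounds, so |(-7y + 2)/(y - 10) + 18/5| < ε.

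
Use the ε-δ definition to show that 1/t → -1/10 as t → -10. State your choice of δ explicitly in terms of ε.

Fix ε > 0. We seek δ > 0 such that 0 < |t + 10| < δ implies |1/t + 1/10| < ε.
|1/t + 1/10| = |-10 − t|/(10·|t|) = |t + 10|/(10|t|).
Require δ ≤ 5 so that |t| > 10 − 5 = 5, hence 10|t| > 50.
Then |1/t + 1/10| < |t + 10|/50, which is < ε when |t + 10| < 50ε.
Take δ = min(5, 50ε). Then 0 < |t + 10| < δ gives both |t + 10| < 5 and |t + 10| < 50ε, so |1/t + 1/10| < ε.

δ = min(5, 50ε)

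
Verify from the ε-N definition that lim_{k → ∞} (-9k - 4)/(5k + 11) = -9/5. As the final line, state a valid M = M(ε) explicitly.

M = (79/25)/ε

Let ε > 0 be given. For k ≥ 1, |(-9k - 4)/(5k + 11) + 9/5| = |79|/(5(5k + 11)) = 79/(5(5k + 11)).
Since 5k + 11 ≥ 5k for k ≥ 1, this is ≤ 79/(5·5k) = (79/25)/k.
So |(-9k - 4)/(5k + 11) + 9/5| < ε whenever k > (79/25)/ε.
Take M = (79/25)/ε. If k > M then |(-9k - 4)/(5k + 11) + 9/5| ≤ (79/25)/k < ε.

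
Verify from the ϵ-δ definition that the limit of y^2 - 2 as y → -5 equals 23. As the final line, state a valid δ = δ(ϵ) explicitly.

δ = min(1, ϵ/11)

Let ϵ > 0 be given. We want δ > 0 such that 0 < |y + 5| < δ implies |(y^2 - 2) − 23| < ϵ.
(y^2 - 2) − 23 = y^2 - 25 = (y + 5)(y - 5).
So |(y^2 - 2) − 23| = |y + 5|·|y - 5|.
Assume first that |y + 5| < 1, so |y| < 6. Then |y - 5| ≤ 6 + 5 = 11.
Hence |(y^2 - 2) − 23| ≤ 11|y + 5| < ϵ provided |y + 5| < ϵ/11.
Choosing δ = min(1, ϵ/11) ensures both conditions, hence |(y^2 - 2) − 23| < ϵ.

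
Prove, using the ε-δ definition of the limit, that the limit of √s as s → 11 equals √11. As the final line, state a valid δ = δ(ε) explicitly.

Suppose ε > 0. We want δ > 0 such that 0 < |s − 11| < δ implies |√s − √11| < ε.
Multiplying by the conjugate, |√s − √11| = |s − 11|/(√s + √11).
Restrict δ ≤ 11 so that |s − 11| < 11 forces s > 0, and then √s + √11 > √11.
Hence |√s − √11| < |s − 11|/√11, which is < ε once |s − 11| < √11·ε.
Take δ = min(11, √11·ε). If 0 < |s − 11| < δ then s > 0 and |√s − √11| < |s − 11|/√11 < ε.

δ = min(11, √11·ε)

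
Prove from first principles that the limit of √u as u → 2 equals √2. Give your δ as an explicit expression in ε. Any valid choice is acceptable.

δ = min(2, √2·ε)

Fix ε > 0. We want δ > 0 such that 0 < |u − 2| < δ implies |√u − √2| < ε.
Rationalise: √u − √2 = (u − 2)/(√u + √2), so |√u − √2| = |u − 2|/(√u + √2).
Restrict δ ≤ 2 so that |u − 2| < 2 forces u > 0, and then √u + √2 > √2.
Hence |√u − √2| < |u − 2|/√2, which is < ε once |u − 2| < √2·ε.
Take δ = min(2, √2·ε). If 0 < |u − 2| < δ then u > 0 and |√u − √2| < |u − 2|/√2 < ε.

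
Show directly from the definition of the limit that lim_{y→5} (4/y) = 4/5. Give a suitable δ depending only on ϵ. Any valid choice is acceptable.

δ = min(5/2, (25/8)ϵ)

Let ϵ > 0. We seek δ > 0 such that 0 < |y − 5| < δ implies |4/y − (4/5)| < ϵ.
|4/y − (4/5)| = 4·|5 − y|/(5·|y|) = 4|y − 5|/(5|y|).
Require δ ≤ 5/2 so that |y| > 5 − 5/2 = 5/2, hence 5|y| > 25/2.
Then |4/y − (4/5)| < 4|y − 5|/(25/2), which is < ϵ when |y − 5| < (25/8)ϵ.
Take δ = min(5/2, (25/8)ϵ). Then 0 < |y − 5| < δ gives both |y − 5| < 5/2 and |y − 5| < (25/8)ϵ, so |4/y − (4/5)| < ϵ.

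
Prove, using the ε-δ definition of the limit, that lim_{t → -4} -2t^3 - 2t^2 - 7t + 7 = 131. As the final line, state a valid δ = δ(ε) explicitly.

Fix ε > 0. We want δ > 0 such that 0 < |t + 4| < δ implies |(-2t^3 - 2t^2 - 7t + 7) − 131| < ε.
(-2t^3 - 2t^2 - 7t + 7) − 131 = -2t^3 - 2t^2 - 7t - 124 = (t + 4)(-2t^2 + 6t - 31).
So |(-2t^3 - 2t^2 - 7t + 7) − 131| = |t + 4|·|-2t^2 + 6t - 31|.
Assume first that |t + 4| < 1, so |t| < 5. Then |-2t^2 + 6t - 31| ≤ 2·5^2 + 6·5 + 31 = 111.
Hence |(-2t^3 - 2t^2 - 7t + 7) − 131| ≤ 111|t + 4| < ε provided |t + 4| < ε/111.
Choosing δ = min(1, ε/111) ensures both conditions, hence |(-2t^3 - 2t^2 - 7t + 7) − 131| < ε.

δ = min(1, ε/111)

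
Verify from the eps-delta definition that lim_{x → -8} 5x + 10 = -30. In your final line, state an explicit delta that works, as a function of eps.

delta = eps/5

Fix eps > 0. We need delta > 0 so that 0 < |x + 8| < delta implies |(5x + 10) + 30| < eps.
|(5x + 10) + 30| = |5x + 40| = 5|x + 8|.
So 5|x + 8| < eps exactly when |x + 8| < eps/5.
Take delta = eps/5. If 0 < |x + 8| < delta then |(5x + 10) + 30| = 5|x + 8| < 5·(eps/5) = eps.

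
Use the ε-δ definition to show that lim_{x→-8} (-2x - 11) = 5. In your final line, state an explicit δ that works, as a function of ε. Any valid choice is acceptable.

Let ε > 0 be given. We need δ > 0 so that 0 < |x + 8| < δ implies |(-2x - 11) − 5| < ε.
|(-2x - 11) − 5| = |-2x - 16| = 2|x + 8|.
So 2|x + 8| < ε exactly when |x + 8| < ε/2.
Choosing δ = ε/2 gives |(-2x - 11) − 5| = 2|x + 8| < ε whenever |x + 8| < δ.

δ = ε/2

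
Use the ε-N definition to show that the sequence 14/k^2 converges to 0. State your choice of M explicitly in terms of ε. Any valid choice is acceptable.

M = (14/ε)^{1/2}

Fix ε > 0. For k ≥ 1, |14/k^2 − 0| = 14/k^2.
14/k^2 < ε ⇔ k^2 > 14/ε ⇔ k > (14/ε)^{1/2}.
Take M = (14/ε)^{1/2}. Then k > M implies 14/k^2 < ε.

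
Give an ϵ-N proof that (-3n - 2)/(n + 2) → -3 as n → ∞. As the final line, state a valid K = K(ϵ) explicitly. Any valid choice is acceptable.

Fix ϵ > 0. For n ≥ 1, |(-3n - 2)/(n + 2) + 3| = |4|/((n + 2)) = 4/((n + 2)).
Since n + 2 ≥ n for n ≥ 1, this is ≤ 4/(n) = 4/n.
So |(-3n - 2)/(n + 2) + 3| < ϵ whenever n > 4/ϵ.
Take K = 4/ϵ. If n > K then |(-3n - 2)/(n + 2) + 3| ≤ 4/n < ϵ.

K = 4/ϵ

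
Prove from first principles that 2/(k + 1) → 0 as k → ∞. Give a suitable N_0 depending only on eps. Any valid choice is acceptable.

N_0 = 2/eps

Let eps > 0. For k ≥ 1, |2/(k + 1) − 0| = 2/(k + 1) ≤ 2/k.
We need 2/k < eps, i.e. k > 2/eps.
Take N_0 = 2/eps. If k > N_0 then |2/(k + 1)| ≤ 2/k < eps.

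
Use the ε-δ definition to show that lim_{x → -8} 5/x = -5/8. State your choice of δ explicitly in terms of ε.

δ = min(4, (32/5)ε)

Fix ε > 0. We seek δ > 0 such that 0 < |x + 8| < δ implies |5/x + 5/8| < ε.
|5/x + 5/8| = 5·|-8 − x|/(8·|x|) = 5|x + 8|/(8|x|).
Require δ ≤ 4 so that |x| > 8 − 4 = 4, hence 8|x| > 32.
Then |5/x + 5/8| < 5|x + 8|/32, which is < ε when |x + 8| < (32/5)ε.
Take δ = min(4, (32/5)ε). Then 0 < |x + 8| < δ gives both |x + 8| < 4 and |x + 8| < (32/5)ε, so |5/x + 5/8| < ε.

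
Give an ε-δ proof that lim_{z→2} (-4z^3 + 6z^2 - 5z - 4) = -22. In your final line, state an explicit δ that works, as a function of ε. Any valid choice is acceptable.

Suppose ε > 0. We want δ > 0 such that 0 < |z − 2| < δ implies |(-4z^3 + 6z^2 - 5z - 4) + 22| < ε.
(-4z^3 + 6z^2 - 5z - 4) + 22 = -4z^3 + 6z^2 - 5z + 18 = (z − 2)(-4z^2 - 2z - 9).
So |(-4z^3 + 6z^2 - 5z - 4) + 22| = |z − 2|·|-4z^2 - 2z - 9|.
Assume first that |z − 2| < 2, so |z| < 4. Then |-4z^2 - 2z - 9| ≤ 4·4^2 + 2·4 + 9 = 81.
Hence |(-4z^3 + 6z^2 - 5z - 4) + 22| ≤ 81|z − 2| < ε provided |z − 2| < ε/81.
Choosing δ = min(2, ε/81) ensures both conditions, hence |(-4z^3 + 6z^2 - 5z - 4) + 22| < ε.

δ = min(2, ε/81)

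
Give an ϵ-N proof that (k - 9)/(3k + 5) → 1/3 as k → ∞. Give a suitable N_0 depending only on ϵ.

N_0 = (32/9)/ϵ

Let ϵ > 0 be given. For k ≥ 1, |(k - 9)/(3k + 5) − (1/3)| = |-32|/(3(3k + 5)) = 32/(3(3k + 5)).
Since 3k + 5 ≥ 3k for k ≥ 1, this is ≤ 32/(3·3k) = (32/9)/k.
So |(k - 9)/(3k + 5) − (1/3)| < ϵ whenever k > (32/9)/ϵ.
Take N_0 = (32/9)/ϵ. If k > N_0 then |(k - 9)/(3k + 5) − (1/3)| ≤ (32/9)/k < ϵ.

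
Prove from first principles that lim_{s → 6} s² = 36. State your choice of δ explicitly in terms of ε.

δ = min(1, ε/13)

Suppose ε > 0. We seek δ > 0 with 0 < |s − 6| < δ ⇒ |s² − 36| < ε.
Factor: s² − 36 = (s − 6)(s + 6), so |s² − 36| = |s − 6|·|s + 6|.
Impose δ ≤ 1 so that |s| < 7; then |s + 6| ≤ 13.
Hence |s² − 36| ≤ 13|s − 6|, which is < ε once |s − 6| < ε/13.
Take δ = min(1, ε/13). If 0 < |s − 6| < δ then both bounds hold and |s² − 36| ≤ 13|s − 6| < 13·(ε/13) = ε.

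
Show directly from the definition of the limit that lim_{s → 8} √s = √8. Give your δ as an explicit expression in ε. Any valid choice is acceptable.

Suppose ε > 0. We want δ > 0 such that 0 < |s − 8| < δ implies |√s − √8| < ε.
Rationalise: √s − √8 = (s − 8)/(√s + √8), so |√s − √8| = |s − 8|/(√s + √8).
Restrict δ ≤ 8 so that |s − 8| < 8 forces s > 0, and then √s + √8 > √8.
Hence |√s − √8| < |s − 8|/√8, which is < ε once |s − 8| < √8·ε.
Take δ = min(8, √8·ε). If 0 < |s − 8| < δ then s > 0 and |√s − √8| < |s − 8|/√8 < ε.

δ = min(8, √8·ε)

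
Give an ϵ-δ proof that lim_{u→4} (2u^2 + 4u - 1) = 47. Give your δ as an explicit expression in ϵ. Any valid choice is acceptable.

Suppose ϵ > 0. We want δ > 0 such that 0 < |u − 4| < δ implies |(2u^2 + 4u - 1) − 47| < ϵ.
(2u^2 + 4u - 1) − 47 = 2u^2 + 4u - 48 = (u − 4)(2u + 12).
So |(2u^2 + 4u - 1) − 47| = |u − 4|·|2u + 12|.
Assume first that |u − 4| < 1, so |u| < 5. Then |2u + 12| ≤ 2·5 + 12 = 22.
Hence |(2u^2 + 4u - 1) − 47| ≤ 22|u − 4| < ϵ provided |u − 4| < ϵ/22.
Choosing δ = min(1, ϵ/22) ensures both conditions, hence |(2u^2 + 4u - 1) − 47| < ϵ.

δ = min(1, ϵ/22)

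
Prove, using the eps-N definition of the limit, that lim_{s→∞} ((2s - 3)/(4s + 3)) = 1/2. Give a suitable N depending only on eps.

Fix eps > 0. We seek N > 0 such that s > N implies |(2s - 3)/(4s + 3) − (1/2)| < eps.
(2s - 3)/(4s + 3) − (1/2) = (4(2s - 3) − 2(4s + 3)) / (4(4s + 3)) = -18/(4(4s + 3)).
For s > 0 we have 4s + 3 > 4s, so |(2s - 3)/(4s + 3) − (1/2)| = 18/(4(4s + 3)) < 18/(4·4s) = (9/8)/s.
Thus |(2s - 3)/(4s + 3) − (1/2)| < eps whenever s > (9/8)/eps.
Take N = (9/8)/eps. If s > N then |(2s - 3)/(4s + 3) − (1/2)| < (9/8)/s < eps.

N = (9/8)/eps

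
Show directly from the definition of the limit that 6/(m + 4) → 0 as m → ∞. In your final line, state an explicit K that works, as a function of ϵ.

Let ϵ > 0. For m ≥ 1, |6/(m + 4) − 0| = 6/(m + 4) ≤ 6/m.
We need 6/m < ϵ, i.e. m > 6/ϵ.
Take K = 6/ϵ. If m > K then |6/(m + 4)| ≤ 6/m < ϵ.

K = 6/ϵ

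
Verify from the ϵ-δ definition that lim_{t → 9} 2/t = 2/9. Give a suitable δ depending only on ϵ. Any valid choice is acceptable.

Let ϵ > 0 be given. We seek δ > 0 such that 0 < |t − 9| < δ implies |2/t − (2/9)| < ϵ.
|2/t − (2/9)| = 2·|9 − t|/(9·|t|) = 2|t − 9|/(9|t|).
Restrict δ ≤ 9/2. Then |t − 9| < 9/2 gives |t| > 9/2, so 9|t| > 81/2.
Then |2/t − (2/9)| < 2|t − 9|/(81/2), which is < ϵ when |t − 9| < (81/4)ϵ.
Take δ = min(9/2, (81/4)ϵ). Then 0 < |t − 9| < δ gives both |t − 9| < 9/2 and |t − 9| < (81/4)ϵ, so |2/t − (2/9)| < ϵ.

δ = min(9/2, (81/4)ϵ)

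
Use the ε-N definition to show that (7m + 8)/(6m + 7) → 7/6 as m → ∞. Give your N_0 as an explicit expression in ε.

Let ε > 0 be given. For m ≥ 1, |(7m + 8)/(6m + 7) − (7/6)| = |-1|/(6(6m + 7)) = 1/(6(6m + 7)).
Since 6m + 7 ≥ 6m for m ≥ 1, this is ≤ 1/(6·6m) = (1/36)/m.
So |(7m + 8)/(6m + 7) − (7/6)| < ε whenever m > (1/36)/ε.
Take N_0 = (1/36)/ε. If m > N_0 then |(7m + 8)/(6m + 7) − (7/6)| ≤ (1/36)/m < ε.

N_0 = (1/36)/ε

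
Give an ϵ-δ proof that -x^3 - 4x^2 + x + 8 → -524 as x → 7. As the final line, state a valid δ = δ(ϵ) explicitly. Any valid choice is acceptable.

δ = min(1, ϵ/228)

Suppose ϵ > 0. We want δ > 0 such that 0 < |x − 7| < δ implies |(-x^3 - 4x^2 + x + 8) + 524| < ϵ.
(-x^3 - 4x^2 + x + 8) + 524 = -x^3 - 4x^2 + x + 532 = (x − 7)(-x^2 - 11x - 76).
So |(-x^3 - 4x^2 + x + 8) + 524| = |x − 7|·|-x^2 - 11x - 76|.
Require δ ≤ 1. Then |x − 7| < 1 gives |x| < 8, and by the triangle inequality |-x^2 - 11x - 76| ≤ 8^2 + 11·8 + 76 = 228.
Hence |(-x^3 - 4x^2 + x + 8) + 524| ≤ 228|x − 7| < ϵ provided |x − 7| < ϵ/228.
Choosing δ = min(1, ϵ/228) ensures both conditions, hence |(-x^3 - 4x^2 + x + 8) + 524| < ϵ.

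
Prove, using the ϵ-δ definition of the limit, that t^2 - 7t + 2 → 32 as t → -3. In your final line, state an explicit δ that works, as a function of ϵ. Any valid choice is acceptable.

δ = min(2, ϵ/15)

Let ϵ > 0. We want δ > 0 such that 0 < |t + 3| < δ implies |(t^2 - 7t + 2) − 32| < ϵ.
(t^2 - 7t + 2) − 32 = t^2 - 7t - 30 = (t + 3)(t - 10).
So |(t^2 - 7t + 2) − 32| = |t + 3|·|t - 10|.
Require δ ≤ 2. Then |t + 3| < 2 gives |t| < 5, and by the triangle inequality |t - 10| ≤ 5 + 10 = 15.
Hence |(t^2 - 7t + 2) − 32| ≤ 15|t + 3| < ϵ provided |t + 3| < ϵ/15.
Take δ = min(2, ϵ/15). Then 0 < |t + 3| < δ gives both |t + 3| < 2 and |t + 3| < ϵ/15, so |(t^2 - 7t + 2) − 32| < ϵ.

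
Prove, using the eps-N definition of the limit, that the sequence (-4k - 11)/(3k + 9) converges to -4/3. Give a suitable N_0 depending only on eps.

Let eps > 0. For k ≥ 1, |(-4k - 11)/(3k + 9) + 4/3| = |3|/(3(3k + 9)) = 3/(3(3k + 9)).
Since 3k + 9 ≥ 3k for k ≥ 1, this is ≤ 3/(3·3k) = (1/3)/k.
So |(-4k - 11)/(3k + 9) + 4/3| < eps whenever k > (1/3)/eps.
Take N_0 = (1/3)/eps. If k > N_0 then |(-4k - 11)/(3k + 9) + 4/3| ≤ (1/3)/k < eps.

N_0 = (1/3)/eps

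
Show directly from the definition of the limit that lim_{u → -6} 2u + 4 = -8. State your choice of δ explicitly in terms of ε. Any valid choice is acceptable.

Let ε > 0. We need δ > 0 so that 0 < |u + 6| < δ implies |(2u + 4) + 8| < ε.
Since (2u + 4) + 8 = 2(u + 6), we have |(2u + 4) + 8| = 2|u + 6|.
Thus it suffices that |u + 6| < ε/2.
Take δ = ε/2. If 0 < |u + 6| < δ then |(2u + 4) + 8| = 2|u + 6| < 2·(ε/2) = ε.

δ = ε/2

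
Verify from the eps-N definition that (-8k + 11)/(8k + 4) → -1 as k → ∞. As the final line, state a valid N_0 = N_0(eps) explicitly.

N_0 = (15/8)/eps

Suppose eps > 0. For k ≥ 1, |(-8k + 11)/(8k + 4) + 1| = |120|/(8(8k + 4)) = 120/(8(8k + 4)).
Since 8k + 4 ≥ 8k for k ≥ 1, this is ≤ 120/(8·8k) = (15/8)/k.
So |(-8k + 11)/(8k + 4) + 1| < eps whenever k > (15/8)/eps.
Take N_0 = (15/8)/eps. If k > N_0 then |(-8k + 11)/(8k + 4) + 1| ≤ (15/8)/k < eps.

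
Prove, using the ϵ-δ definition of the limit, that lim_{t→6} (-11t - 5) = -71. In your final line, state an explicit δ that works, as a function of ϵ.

Let ϵ > 0. We need δ > 0 so that 0 < |t − 6| < δ implies |(-11t - 5) + 71| < ϵ.
Since (-11t - 5) + 71 = -11(t − 6), we have |(-11t - 5) + 71| = 11|t − 6|.
Thus it suffices that |t − 6| < ϵ/11.
Choosing δ = ϵ/11 gives |(-11t - 5) + 71| = 11|t − 6| < ϵ whenever |t − 6| < δ.

δ = ϵ/11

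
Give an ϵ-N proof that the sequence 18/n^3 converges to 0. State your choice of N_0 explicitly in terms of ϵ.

N_0 = (18/ϵ)^{1/3}

Fix ϵ > 0. For n ≥ 1, |18/n^3 − 0| = 18/n^3.
18/n^3 < ϵ ⇔ n^3 > 18/ϵ ⇔ n > (18/ϵ)^{1/3}.
Take N_0 = (18/ϵ)^{1/3}. Then n > N_0 implies 18/n^3 < ϵ.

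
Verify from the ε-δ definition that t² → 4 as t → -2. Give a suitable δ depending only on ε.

δ = min(2, ε/6)

Fix ε > 0. We seek δ > 0 with 0 < |t + 2| < δ ⇒ |t² − 4| < ε.
Factor: t² − 4 = (t + 2)(t - 2), so |t² − 4| = |t + 2|·|t - 2|.
Restrict δ ≤ 2. Then |t + 2| < 2 gives |t| < 4, so by the triangle inequality |t - 2| ≤ 4 + 2 = 6.
Hence |t² − 4| ≤ 6|t + 2|, which is < ε once |t + 2| < ε/6.
Take δ = min(2, ε/6). If 0 < |t + 2| < δ then both bounds hold and |t² − 4| ≤ 6|t + 2| < 6·(ε/6) = ε.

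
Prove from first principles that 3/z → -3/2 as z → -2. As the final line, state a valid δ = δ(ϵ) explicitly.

δ = min(1, (2/3)ϵ)

Let ϵ > 0. We seek δ > 0 such that 0 < |z + 2| < δ implies |3/z + 3/2| < ϵ.
|3/z + 3/2| = 3·|-2 − z|/(2·|z|) = 3|z + 2|/(2|z|).
Restrict δ ≤ 1. Then |z + 2| < 1 gives |z| > 1, so 2|z| > 2.
Then |3/z + 3/2| < 3|z + 2|/2, which is < ϵ when |z + 2| < (2/3)ϵ.
Take δ = min(1, (2/3)ϵ). Then 0 < |z + 2| < δ gives both |z + 2| < 1 and |z + 2| < (2/3)ϵ, so |3/z + 3/2| < ϵ.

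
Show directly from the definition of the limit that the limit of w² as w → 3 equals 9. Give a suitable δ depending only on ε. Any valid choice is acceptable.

δ = min(1, ε/7)

Let ε > 0. We seek δ > 0 with 0 < |w − 3| < δ ⇒ |w² − 9| < ε.
Factor: w² − 9 = (w − 3)(w + 3), so |w² − 9| = |w − 3|·|w + 3|.
Restrict δ ≤ 1. Then |w − 3| < 1 gives |w| < 4, so by the triangle inequality |w + 3| ≤ 4 + 3 = 7.
Hence |w² − 9| ≤ 7|w − 3|, which is < ε once |w − 3| < ε/7.
Take δ = min(1, ε/7). If 0 < |w − 3| < δ then both bounds hold and |w² − 9| ≤ 7|w − 3| < 7·(ε/7) = ε.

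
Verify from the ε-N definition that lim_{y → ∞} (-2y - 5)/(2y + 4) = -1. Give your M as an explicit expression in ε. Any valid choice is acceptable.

M = (1/2)/ε

Suppose ε > 0. We seek M > 0 such that y > M implies |(-2y - 5)/(2y + 4) + 1| < ε.
(-2y - 5)/(2y + 4) + 1 = (2(-2y - 5) − (-2)(2y + 4)) / (2(2y + 4)) = -2/(2(2y + 4)).
For y > 0 we have 2y + 4 > 2y, so |(-2y - 5)/(2y + 4) + 1| = 2/(2(2y + 4)) < 2/(2·2y) = (1/2)/y.
Thus |(-2y - 5)/(2y + 4) + 1| < ε whenever y > (1/2)/ε.
Take M = (1/2)/ε. If y > M then |(-2y - 5)/(2y + 4) + 1| < (1/2)/y < ε.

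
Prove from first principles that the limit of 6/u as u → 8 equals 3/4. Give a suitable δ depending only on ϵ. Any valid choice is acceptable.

Fix ϵ > 0. We seek δ > 0 such that 0 < |u − 8| < δ implies |6/u − (3/4)| < ϵ.
|6/u − (3/4)| = 6·|8 − u|/(8·|u|) = 6|u − 8|/(8|u|).
Restrict δ ≤ 4. Then |u − 8| < 4 gives |u| > 4, so 8|u| > 32.
Then |6/u − (3/4)| < 6|u − 8|/32, which is < ϵ when |u − 8| < (16/3)ϵ.
Take δ = min(4, (16/3)ϵ). Then 0 < |u − 8| < δ gives both |u − 8| < 4 and |u − 8| < (16/3)ϵ, so |6/u − (3/4)| < ϵ.

δ = min(4, (16/3)ϵ)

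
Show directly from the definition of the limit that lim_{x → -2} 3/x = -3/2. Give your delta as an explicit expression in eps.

Let eps > 0 be given. We seek delta > 0 such that 0 < |x + 2| < delta implies |3/x + 3/2| < eps.
|3/x + 3/2| = 3·|-2 − x|/(2·|x|) = 3|x + 2|/(2|x|).
Restrict delta ≤ 1. Then |x + 2| < 1 gives |x| > 1, so 2|x| > 2.
Then |3/x + 3/2| < 3|x + 2|/2, which is < eps when |x + 2| < (2/3)eps.
Take delta = min(1, (2/3)eps). Then 0 < |x + 2| < delta gives both |x + 2| < 1 and |x + 2| < (2/3)eps, so |3/x + 3/2| < eps.

delta = min(1, (2/3)eps)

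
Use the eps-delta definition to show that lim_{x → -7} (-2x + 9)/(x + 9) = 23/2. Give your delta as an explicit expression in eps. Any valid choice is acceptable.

Fix eps > 0. We want delta > 0 with 0 < |x + 7| < delta ⇒ |(-2x + 9)/(x + 9) − (23/2)| < eps.
Combining over a common denominator, (-2x + 9)/(x + 9) − (23/2) = [(-2x + 9)·2 − 23·(x + 9)] / [2·(x + 9)] = -27(x + 7) / (2(x + 9)).
So |(-2x + 9)/(x + 9) − (23/2)| = 27|x + 7| / (2·|x + 9|).
Require delta ≤ 1, so |x + 9| ≥ |2| − |x + 7| > 2 − 1 = 1.
Hence |(-2x + 9)/(x + 9) − (23/2)| < 27|x + 7|/(2·1) = (27/2)|x + 7|, which is < eps once |x + 7| < (2/27)eps.
Take delta = min(1, (2/27)eps). Then 0 < |x + 7| < delta forces both bounds, so |(-2x + 9)/(x + 9) − (23/2)| < eps.

delta = min(1, (2/27)eps)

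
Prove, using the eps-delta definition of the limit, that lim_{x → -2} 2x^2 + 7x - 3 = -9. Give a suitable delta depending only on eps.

delta = min(1, eps/9)

Let eps > 0 be given. We want delta > 0 such that 0 < |x + 2| < delta implies |(2x^2 + 7x - 3) + 9| < eps.
(2x^2 + 7x - 3) + 9 = 2x^2 + 7x + 6 = (x + 2)(2x + 3).
So |(2x^2 + 7x - 3) + 9| = |x + 2|·|2x + 3|.
Require delta ≤ 1. Then |x + 2| < 1 gives |x| < 3, and by the triangle inequality |2x + 3| ≤ 2·3 + 3 = 9.
Hence |(2x^2 + 7x - 3) + 9| ≤ 9|x + 2| < eps provided |x + 2| < eps/9.
Choosing delta = min(1, eps/9) ensures both conditions, hence |(2x^2 + 7x - 3) + 9| < eps.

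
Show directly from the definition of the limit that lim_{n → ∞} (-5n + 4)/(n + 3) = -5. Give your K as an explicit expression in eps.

K = 19/eps

Let eps > 0. For n ≥ 1, |(-5n + 4)/(n + 3) + 5| = |19|/((n + 3)) = 19/((n + 3)).
Since n + 3 ≥ n for n ≥ 1, this is ≤ 19/(n) = 19/n.
So |(-5n + 4)/(n + 3) + 5| < eps whenever n > 19/eps.
Take K = 19/eps. If n > K then |(-5n + 4)/(n + 3) + 5| ≤ 19/n < eps.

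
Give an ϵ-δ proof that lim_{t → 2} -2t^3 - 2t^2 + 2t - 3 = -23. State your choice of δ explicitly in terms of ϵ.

Fix ϵ > 0. We want δ > 0 such that 0 < |t − 2| < δ implies |(-2t^3 - 2t^2 + 2t - 3) + 23| < ϵ.
(-2t^3 - 2t^2 + 2t - 3) + 23 = -2t^3 - 2t^2 + 2t + 20 = (t − 2)(-2t^2 - 6t - 10).
So |(-2t^3 - 2t^2 + 2t - 3) + 23| = |t − 2|·|-2t^2 - 6t - 10|.
Require δ ≤ 1. Then |t − 2| < 1 gives |t| < 3, and by the triangle inequality |-2t^2 - 6t - 10| ≤ 2·3^2 + 6·3 + 10 = 46.
Hence |(-2t^3 - 2t^2 + 2t - 3) + 23| ≤ 46|t − 2| < ϵ provided |t − 2| < ϵ/46.
Choosing δ = min(1, ϵ/46) ensures both conditions, hence |(-2t^3 - 2t^2 + 2t - 3) + 23| < ϵ.

δ = min(1, ϵ/46)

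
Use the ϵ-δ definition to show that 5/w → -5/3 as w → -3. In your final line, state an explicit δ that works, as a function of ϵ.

δ = min(3/2, (9/10)ϵ)

Suppose ϵ > 0. We seek δ > 0 such that 0 < |w + 3| < δ implies |5/w + 5/3| < ϵ.
|5/w + 5/3| = 5·|-3 − w|/(3·|w|) = 5|w + 3|/(3|w|).
Require δ ≤ 3/2 so that |w| > 3 − 3/2 = 3/2, hence 3|w| > 9/2.
Then |5/w + 5/3| < 5|w + 3|/(9/2), which is < ϵ when |w + 3| < (9/10)ϵ.
Take δ = min(3/2, (9/10)ϵ). Then 0 < |w + 3| < δ gives both |w + 3| < 3/2 and |w + 3| < (9/10)ϵ, so |5/w + 5/3| < ϵ.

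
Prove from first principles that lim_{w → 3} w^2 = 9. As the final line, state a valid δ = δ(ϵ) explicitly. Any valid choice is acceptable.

Let ϵ > 0. We seek δ > 0 with 0 < |w − 3| < δ ⇒ |w^2 − 9| < ϵ.
Factor: w^2 − 9 = (w − 3)(w + 3), so |w^2 − 9| = |w − 3|·|w + 3|.
Impose δ ≤ 1 so that |w| < 4; then |w + 3| ≤ 7.
Hence |w^2 − 9| ≤ 7|w − 3|, which is < ϵ once |w − 3| < ϵ/7.
Take δ = min(1, ϵ/7). If 0 < |w − 3| < δ then both bounds hold and |w^2 − 9| ≤ 7|w − 3| < 7·(ϵ/7) = ϵ.

δ = min(1, ϵ/7)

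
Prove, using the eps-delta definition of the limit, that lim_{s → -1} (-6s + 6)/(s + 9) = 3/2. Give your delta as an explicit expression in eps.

delta = min(4, (8/15)eps)

Let eps > 0. We want delta > 0 with 0 < |s + 1| < delta ⇒ |(-6s + 6)/(s + 9) − (3/2)| < eps.
Combining over a common denominator, (-6s + 6)/(s + 9) − (3/2) = [(-6s + 6)·8 − 12·(s + 9)] / [8·(s + 9)] = -60(s + 1) / (8(s + 9)).
So |(-6s + 6)/(s + 9) − (3/2)| = 60|s + 1| / (8·|s + 9|).
Restrict delta ≤ 4. Then |s + 1| < 4 gives |s + 9| = |(s + 1) + 8| ≥ 8 − 4 = 4.
Hence |(-6s + 6)/(s + 9) − (3/2)| < 60|s + 1|/(8·4) = (15/8)|s + 1|, which is < eps once |s + 1| < (8/15)eps.
Take delta = min(4, (8/15)eps). Then 0 < |s + 1| < delta forces both bounds, so |(-6s + 6)/(s + 9) − (3/2)| < eps.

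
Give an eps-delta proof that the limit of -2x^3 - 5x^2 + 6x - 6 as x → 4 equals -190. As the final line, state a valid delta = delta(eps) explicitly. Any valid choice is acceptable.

Suppose eps > 0. We want delta > 0 such that 0 < |x − 4| < delta implies |(-2x^3 - 5x^2 + 6x - 6) + 190| < eps.
(-2x^3 - 5x^2 + 6x - 6) + 190 = -2x^3 - 5x^2 + 6x + 184 = (x − 4)(-2x^2 - 13x - 46).
So |(-2x^3 - 5x^2 + 6x - 6) + 190| = |x − 4|·|-2x^2 - 13x - 46|.
Assume first that |x − 4| < 1, so |x| < 5. Then |-2x^2 - 13x - 46| ≤ 2·5^2 + 13·5 + 46 = 161.
Hence |(-2x^3 - 5x^2 + 6x - 6) + 190| ≤ 161|x − 4| < eps provided |x − 4| < eps/161.
Choosing delta = min(1, eps/161) ensures both conditions, hence |(-2x^3 - 5x^2 + 6x - 6) + 190| < eps.

delta = min(1, eps/161)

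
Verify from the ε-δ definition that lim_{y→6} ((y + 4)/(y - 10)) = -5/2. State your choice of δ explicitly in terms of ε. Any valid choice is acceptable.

Suppose ε > 0. We want δ > 0 with 0 < |y − 6| < δ ⇒ |(y + 4)/(y - 10) + 5/2| < ε.
Combining over a common denominator, (y + 4)/(y - 10) + 5/2 = [(y + 4)·(-4) − 10·(y - 10)] / [(-4)·(y - 10)] = -14(y − 6) / ((-4)(y - 10)).
So |(y + 4)/(y - 10) + 5/2| = 14|y − 6| / (4·|y − 10|).
Require δ ≤ 2, so |y − 10| ≥ |-4| − |y − 6| > 4 − 2 = 2.
Hence |(y + 4)/(y - 10) + 5/2| < 14|y − 6|/(4·2) = (7/4)|y − 6|, which is < ε once |y − 6| < (4/7)ε.
Take δ = min(2, (4/7)ε). Then 0 < |y − 6| < δ forces both bounds, so |(y + 4)/(y - 10) + 5/2| < ε.

δ = min(2, (4/7)ε)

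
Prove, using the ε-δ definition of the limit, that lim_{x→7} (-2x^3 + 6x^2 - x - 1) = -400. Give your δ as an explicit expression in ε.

Let ε > 0 be given. We want δ > 0 such that 0 < |x − 7| < δ implies |(-2x^3 + 6x^2 - x - 1) + 400| < ε.
(-2x^3 + 6x^2 - x - 1) + 400 = -2x^3 + 6x^2 - x + 399 = (x − 7)(-2x^2 - 8x - 57).
So |(-2x^3 + 6x^2 - x - 1) + 400| = |x − 7|·|-2x^2 - 8x - 57|.
Require δ ≤ 1. Then |x − 7| < 1 gives |x| < 8, and by the triangle inequality |-2x^2 - 8x - 57| ≤ 2·8^2 + 8·8 + 57 = 249.
Hence |(-2x^3 + 6x^2 - x - 1) + 400| ≤ 249|x − 7| < ε provided |x − 7| < ε/249.
Take δ = min(1, ε/249). Then 0 < |x − 7| < δ gives both |x − 7| < 1 and |x − 7| < ε/249, so |(-2x^3 + 6x^2 - x - 1) + 400| < ε.

δ = min(1, ε/249)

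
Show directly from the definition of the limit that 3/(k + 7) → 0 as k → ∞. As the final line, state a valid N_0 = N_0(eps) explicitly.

N_0 = 3/eps

Let eps > 0 be given. For k ≥ 1, |3/(k + 7) − 0| = 3/(k + 7) ≤ 3/k.
We need 3/k < eps, i.e. k > 3/eps.
Take N_0 = 3/eps. If k > N_0 then |3/(k + 7)| ≤ 3/k < eps.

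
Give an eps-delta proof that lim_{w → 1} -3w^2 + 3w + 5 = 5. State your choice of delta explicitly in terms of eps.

delta = min(2, eps/9)

Suppose eps > 0. We want delta > 0 such that 0 < |w − 1| < delta implies |(-3w^2 + 3w + 5) − 5| < eps.
(-3w^2 + 3w + 5) − 5 = -3w^2 + 3w = (w − 1)(-3w).
So |(-3w^2 + 3w + 5) − 5| = |w − 1|·|-3w|.
Require delta ≤ 2. Then |w − 1| < 2 gives |w| < 3, and by the triangle inequality |-3w| ≤ 3·3 = 9.
Hence |(-3w^2 + 3w + 5) − 5| ≤ 9|w − 1| < eps provided |w − 1| < eps/9.
Take delta = min(2, eps/9). Then 0 < |w − 1| < delta gives both |w − 1| < 2 and |w − 1| < eps/9, so |(-3w^2 + 3w + 5) − 5| < eps.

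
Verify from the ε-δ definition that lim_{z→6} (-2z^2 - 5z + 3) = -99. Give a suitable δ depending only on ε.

δ = min(1, ε/31)

Let ε > 0 be given. We want δ > 0 such that 0 < |z − 6| < δ implies |(-2z^2 - 5z + 3) + 99| < ε.
(-2z^2 - 5z + 3) + 99 = -2z^2 - 5z + 102 = (z − 6)(-2z - 17).
So |(-2z^2 - 5z + 3) + 99| = |z − 6|·|-2z - 17|.
Require δ ≤ 1. Then |z − 6| < 1 gives |z| < 7, and by the triangle inequality |-2z - 17| ≤ 2·7 + 17 = 31.
Hence |(-2z^2 - 5z + 3) + 99| ≤ 31|z − 6| < ε provided |z − 6| < ε/31.
Take δ = min(1, ε/31). Then 0 < |z − 6| < δ gives both |z − 6| < 1 and |z − 6| < ε/31, so |(-2z^2 - 5z + 3) + 99| < ε.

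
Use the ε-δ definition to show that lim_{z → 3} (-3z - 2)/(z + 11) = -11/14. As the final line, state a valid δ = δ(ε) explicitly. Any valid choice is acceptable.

δ = min(7, (98/31)ε)

Fix ε > 0. We want δ > 0 with 0 < |z − 3| < δ ⇒ |(-3z - 2)/(z + 11) + 11/14| < ε.
Combining over a common denominator, (-3z - 2)/(z + 11) + 11/14 = [(-3z - 2)·14 − (-11)·(z + 11)] / [14·(z + 11)] = -31(z − 3) / (14(z + 11)).
So |(-3z - 2)/(z + 11) + 11/14| = 31|z − 3| / (14·|z + 11|).
Require δ ≤ 7, so |z + 11| ≥ |14| − |z − 3| > 14 − 7 = 7.
Hence |(-3z - 2)/(z + 11) + 11/14| < 31|z − 3|/(14·7) = (31/98)|z − 3|, which is < ε once |z − 3| < (98/31)ε.
Take δ = min(7, (98/31)ε). Then 0 < |z − 3| < δ forces both bounds, so |(-3z - 2)/(z + 11) + 11/14| < ε.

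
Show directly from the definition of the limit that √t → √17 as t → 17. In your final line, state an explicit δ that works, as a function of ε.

Let ε > 0. We want δ > 0 such that 0 < |t − 17| < δ implies |√t − √17| < ε.
Rationalise: √t − √17 = (t − 17)/(√t + √17), so |√t − √17| = |t − 17|/(√t + √17).
Restrict δ ≤ 17 so that |t − 17| < 17 forces t > 0, and then √t + √17 > √17.
Hence |√t − √17| < |t − 17|/√17, which is < ε once |t − 17| < √17·ε.
Take δ = min(17, √17·ε). If 0 < |t − 17| < δ then t > 0 and |√t − √17| < |t − 17|/√17 < ε.

δ = min(17, √17·ε)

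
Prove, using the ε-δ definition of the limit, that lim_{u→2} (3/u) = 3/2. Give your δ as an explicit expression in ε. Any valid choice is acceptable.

Fix ε > 0. We seek δ > 0 such that 0 < |u − 2| < δ implies |3/u − (3/2)| < ε.
|3/u − (3/2)| = 3·|2 − u|/(2·|u|) = 3|u − 2|/(2|u|).
Restrict δ ≤ 1. Then |u − 2| < 1 gives |u| > 1, so 2|u| > 2.
Then |3/u − (3/2)| < 3|u − 2|/2, which is < ε when |u − 2| < (2/3)ε.
Take δ = min(1, (2/3)ε). Then 0 < |u − 2| < δ gives both |u − 2| < 1 and |u − 2| < (2/3)ε, so |3/u − (3/2)| < ε.

δ = min(1, (2/3)ε)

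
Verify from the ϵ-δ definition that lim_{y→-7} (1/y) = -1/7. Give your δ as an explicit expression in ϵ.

Suppose ϵ > 0. We seek δ > 0 such that 0 < |y + 7| < δ implies |1/y + 1/7| < ϵ.
|1/y + 1/7| = |-7 − y|/(7·|y|) = |y + 7|/(7|y|).
Restrict δ ≤ 7/2. Then |y + 7| < 7/2 gives |y| > 7/2, so 7|y| > 49/2.
Then |1/y + 1/7| < |y + 7|/(49/2), which is < ϵ when |y + 7| < (49/2)ϵ.
Take δ = min(7/2, (49/2)ϵ). Then 0 < |y + 7| < δ gives both |y + 7| < 7/2 and |y + 7| < (49/2)ϵ, so |1/y + 1/7| < ϵ.

δ = min(7/2, (49/2)ϵ)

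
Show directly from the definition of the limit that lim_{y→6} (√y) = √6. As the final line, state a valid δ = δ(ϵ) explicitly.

δ = min(6, √6·ϵ)

Suppose ϵ > 0. We want δ > 0 such that 0 < |y − 6| < δ implies |√y − √6| < ϵ.
Rationalise: √y − √6 = (y − 6)/(√y + √6), so |√y − √6| = |y − 6|/(√y + √6).
Restrict δ ≤ 6 so that |y − 6| < 6 forces y > 0, and then √y + √6 > √6.
Hence |√y − √6| < |y − 6|/√6, which is < ϵ once |y − 6| < √6·ϵ.
Take δ = min(6, √6·ϵ). If 0 < |y − 6| < δ then y > 0 and |√y − √6| < |y − 6|/√6 < ϵ.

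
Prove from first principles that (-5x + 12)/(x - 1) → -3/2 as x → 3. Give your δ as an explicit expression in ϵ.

Let ϵ > 0. We want δ > 0 with 0 < |x − 3| < δ ⇒ |(-5x + 12)/(x - 1) + 3/2| < ϵ.
Combining over a common denominator, (-5x + 12)/(x - 1) + 3/2 = [(-5x + 12)·2 − (-3)·(x - 1)] / [2·(x - 1)] = -7(x − 3) / (2(x - 1)).
So |(-5x + 12)/(x - 1) + 3/2| = 7|x − 3| / (2·|x − 1|).
Restrict δ ≤ 1. Then |x − 3| < 1 gives |x − 1| = |(x − 3) + 2| ≥ 2 − 1 = 1.
Hence |(-5x + 12)/(x - 1) + 3/2| < 7|x − 3|/(2·1) = (7/2)|x − 3|, which is < ϵ once |x − 3| < (2/7)ϵ.
Take δ = min(1, (2/7)ϵ). Then 0 < |x − 3| < δ forces both bounds, so |(-5x + 12)/(x - 1) + 3/2| < ϵ.

δ = min(1, (2/7)ϵ)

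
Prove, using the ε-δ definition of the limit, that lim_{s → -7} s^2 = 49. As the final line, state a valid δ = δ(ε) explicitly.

δ = min(1, ε/15)

Let ε > 0. We seek δ > 0 with 0 < |s + 7| < δ ⇒ |s^2 − 49| < ε.
Factor: s^2 − 49 = (s + 7)(s - 7), so |s^2 − 49| = |s + 7|·|s - 7|.
Restrict δ ≤ 1. Then |s + 7| < 1 gives |s| < 8, so by the triangle inequality |s - 7| ≤ 8 + 7 = 15.
Hence |s^2 − 49| ≤ 15|s + 7|, which is < ε once |s + 7| < ε/15.
Take δ = min(1, ε/15). If 0 < |s + 7| < δ then both bounds hold and |s^2 − 49| ≤ 15|s + 7| < 15·(ε/15) = ε.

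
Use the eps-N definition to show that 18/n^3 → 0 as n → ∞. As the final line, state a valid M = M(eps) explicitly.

M = (18/eps)^{1/3}

Suppose eps > 0. For n ≥ 1, |18/n^3 − 0| = 18/n^3.
18/n^3 < eps ⇔ n^3 > 18/eps ⇔ n > (18/eps)^{1/3}.
Take M = (18/eps)^{1/3}. Then n > M implies 18/n^3 < eps.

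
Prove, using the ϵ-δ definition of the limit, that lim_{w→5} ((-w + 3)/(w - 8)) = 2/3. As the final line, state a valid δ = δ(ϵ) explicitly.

δ = min(3/2, (9/10)ϵ)

Suppose ϵ > 0. We want δ > 0 with 0 < |w − 5| < δ ⇒ |(-w + 3)/(w - 8) − (2/3)| < ϵ.
Combining over a common denominator, (-w + 3)/(w - 8) − (2/3) = [(-w + 3)·(-3) − (-2)·(w - 8)] / [(-3)·(w - 8)] = 5(w − 5) / ((-3)(w - 8)).
So |(-w + 3)/(w - 8) − (2/3)| = 5|w − 5| / (3·|w − 8|).
Require δ ≤ 3/2, so |w − 8| ≥ |-3| − |w − 5| > 3 − 3/2 = 3/2.
Hence |(-w + 3)/(w - 8) − (2/3)| < 5|w − 5|/(3·(3/2)) = (10/9)|w − 5|, which is < ϵ once |w − 5| < (9/10)ϵ.
Take δ = min(3/2, (9/10)ϵ). Then 0 < |w − 5| < δ forces both bounds, so |(-w + 3)/(w - 8) − (2/3)| < ϵ.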